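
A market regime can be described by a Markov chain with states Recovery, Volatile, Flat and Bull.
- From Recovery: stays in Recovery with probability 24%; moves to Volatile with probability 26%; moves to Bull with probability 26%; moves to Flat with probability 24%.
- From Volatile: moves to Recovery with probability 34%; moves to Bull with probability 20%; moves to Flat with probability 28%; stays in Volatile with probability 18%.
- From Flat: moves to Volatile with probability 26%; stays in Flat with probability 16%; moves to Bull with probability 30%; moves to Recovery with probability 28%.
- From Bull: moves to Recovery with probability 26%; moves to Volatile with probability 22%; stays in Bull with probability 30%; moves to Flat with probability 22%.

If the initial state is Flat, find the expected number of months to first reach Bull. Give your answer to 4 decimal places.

Let t(s) be the expected number of months to first reach Bull from state s, with t(Bull) = 0. Conditioning on the first month:
t(Recovery) = 1 + 0.24·t(Recovery) + 0.26·t(Volatile) + 0.24·t(Flat)
t(Volatile) = 1 + 0.34·t(Recovery) + 0.18·t(Volatile) + 0.28·t(Flat)
t(Flat) = 1 + 0.28·t(Recovery) + 0.26·t(Volatile) + 0.16·t(Flat)
Solving: t(Recovery) = 3.9246, t(Volatile) = 4.1373, t(Flat) = 3.7793.
Expected months from Flat to Bull: 3.7793.

3.7793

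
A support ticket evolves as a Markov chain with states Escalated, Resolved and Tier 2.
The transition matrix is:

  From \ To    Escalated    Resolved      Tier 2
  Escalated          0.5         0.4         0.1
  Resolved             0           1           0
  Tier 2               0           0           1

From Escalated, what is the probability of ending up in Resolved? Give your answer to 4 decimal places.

Let h(s) be the probability of absorption at Resolved starting from transient state s. Then h(Resolved) = 1 and h(Tier 2) = 0. By first-step analysis:
h(Escalated) = 0.5·h(Escalated) + 0.4·1 + 0.1·0
Solving: h(Escalated) = 0.8000.
Starting from Escalated, the probability is 0.8000.

0.8000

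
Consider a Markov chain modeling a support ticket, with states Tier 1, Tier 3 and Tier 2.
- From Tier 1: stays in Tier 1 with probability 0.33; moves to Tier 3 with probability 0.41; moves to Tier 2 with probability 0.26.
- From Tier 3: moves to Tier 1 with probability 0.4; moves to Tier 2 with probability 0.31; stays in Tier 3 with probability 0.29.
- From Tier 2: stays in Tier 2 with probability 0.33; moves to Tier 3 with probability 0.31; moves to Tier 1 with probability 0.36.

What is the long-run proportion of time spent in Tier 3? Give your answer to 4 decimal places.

0.3395

Let the stationary distribution be π with π = πP and π_1 + π_2 + π_3 = 1.
π_1 = 0.33·π_1 + 0.4·π_2 + 0.36·π_3
π_2 = 0.41·π_1 + 0.29·π_2 + 0.31·π_3
Solving with the normalization constraint gives π = (0.3627, 0.3395, 0.2978).
So the stationary probability of Tier 3 is 0.3395.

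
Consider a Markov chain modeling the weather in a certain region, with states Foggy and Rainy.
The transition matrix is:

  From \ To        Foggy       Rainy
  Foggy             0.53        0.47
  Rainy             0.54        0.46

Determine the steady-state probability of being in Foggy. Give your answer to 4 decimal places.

0.5347

Let the stationary distribution be π with π = πP and π_1 + π_2 = 1.
π_1 = 0.53·π_1 + 0.54·π_2
Solving with the normalization constraint gives π = (0.5347, 0.4653).
So the stationary probability of Foggy is 0.5347.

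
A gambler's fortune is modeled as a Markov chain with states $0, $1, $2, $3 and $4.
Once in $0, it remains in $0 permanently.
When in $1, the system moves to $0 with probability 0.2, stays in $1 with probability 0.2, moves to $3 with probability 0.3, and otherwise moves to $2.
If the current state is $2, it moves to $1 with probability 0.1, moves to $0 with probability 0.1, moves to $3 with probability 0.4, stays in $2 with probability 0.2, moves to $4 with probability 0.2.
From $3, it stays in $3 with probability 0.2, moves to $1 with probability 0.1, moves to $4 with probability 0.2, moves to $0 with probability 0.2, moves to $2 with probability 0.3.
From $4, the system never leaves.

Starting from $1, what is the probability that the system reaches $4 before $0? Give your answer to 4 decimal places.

Let h(s) be the probability of absorption at $4 starting from transient state s. Then h($4) = 1 and h($0) = 0. By first-step analysis:
h($1) = 0.2·0 + 0.2·h($1) + 0.3·h($2) + 0.3·h($3)
h($2) = 0.1·0 + 0.1·h($1) + 0.2·h($2) + 0.4·h($3) + 0.2·1
h($3) = 0.2·0 + 0.1·h($1) + 0.3·h($2) + 0.2·h($3) + 0.2·1
Solving: h($1) = 0.3977, h($2) = 0.5533, h($3) = 0.5072.
Starting from $1, the probability is 0.3977.

0.3977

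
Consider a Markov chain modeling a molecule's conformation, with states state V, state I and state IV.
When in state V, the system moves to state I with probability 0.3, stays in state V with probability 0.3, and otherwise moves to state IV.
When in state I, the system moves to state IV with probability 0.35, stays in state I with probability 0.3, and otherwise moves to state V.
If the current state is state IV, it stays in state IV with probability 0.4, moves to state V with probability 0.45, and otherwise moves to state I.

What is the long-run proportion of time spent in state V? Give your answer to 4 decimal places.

Let the stationary distribution be π with π = πP and π_1 + π_2 + π_3 = 1.
π_1 = 0.3·π_1 + 0.35·π_2 + 0.45·π_3
π_2 = 0.3·π_1 + 0.3·π_2 + 0.15·π_3
Solving with the normalization constraint gives π = (0.3703, 0.2418, 0.3879).
So the stationary probability of state V is 0.3703.

0.3703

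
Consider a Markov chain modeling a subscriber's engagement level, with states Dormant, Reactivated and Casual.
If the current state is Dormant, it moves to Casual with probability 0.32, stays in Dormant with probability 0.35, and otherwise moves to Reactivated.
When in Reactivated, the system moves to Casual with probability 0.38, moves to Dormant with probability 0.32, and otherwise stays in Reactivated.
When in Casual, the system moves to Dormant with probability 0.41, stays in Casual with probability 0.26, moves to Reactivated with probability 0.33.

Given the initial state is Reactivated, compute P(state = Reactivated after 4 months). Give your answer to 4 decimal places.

Propagate the distribution vector 4 months from Reactivated.
After 0 months: (0.0000, 1.0000, 0.0000)
After 1 month: (0.3200, 0.3000, 0.3800)
After 2 months: (0.3638, 0.3210, 0.3152)
After 3 months: (0.3593, 0.3204, 0.3203)
After 4 months: (0.3596, 0.3204, 0.3200)
P(in Reactivated after 4 months) = 0.3204

0.3204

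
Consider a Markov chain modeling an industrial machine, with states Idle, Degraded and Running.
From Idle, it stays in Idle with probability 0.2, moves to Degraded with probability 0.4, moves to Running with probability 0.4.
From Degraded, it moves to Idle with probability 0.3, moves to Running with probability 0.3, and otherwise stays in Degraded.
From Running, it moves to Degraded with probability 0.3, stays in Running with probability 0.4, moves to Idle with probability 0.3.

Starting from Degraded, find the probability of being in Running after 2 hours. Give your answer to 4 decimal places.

Sum over the intermediate state after 1 hour:
P = P(Degraded→Idle)·P(Idle→Running) + P(Degraded→Degraded)·P(Degraded→Running) + P(Degraded→Running)·P(Running→Running)
  = 0.3×0.4 + 0.4×0.3 + 0.3×0.4
  = 0.1200 + 0.1200 + 0.1200 = 0.3600

0.3600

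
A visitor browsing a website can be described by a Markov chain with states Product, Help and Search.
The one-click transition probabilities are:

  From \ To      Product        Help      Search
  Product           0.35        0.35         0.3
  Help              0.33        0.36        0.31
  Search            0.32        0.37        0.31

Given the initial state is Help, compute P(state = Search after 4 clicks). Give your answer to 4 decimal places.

Propagate the distribution vector 4 clicks from Help.
After 0 clicks: (0.0000, 1.0000, 0.0000)
After 1 click: (0.3300, 0.3600, 0.3100)
After 2 clicks: (0.3335, 0.3598, 0.3067)
After 3 clicks: (0.3336, 0.3597, 0.3067)
After 4 clicks: (0.3336, 0.3597, 0.3067)
P(in Search after 4 clicks) = 0.3067

0.3067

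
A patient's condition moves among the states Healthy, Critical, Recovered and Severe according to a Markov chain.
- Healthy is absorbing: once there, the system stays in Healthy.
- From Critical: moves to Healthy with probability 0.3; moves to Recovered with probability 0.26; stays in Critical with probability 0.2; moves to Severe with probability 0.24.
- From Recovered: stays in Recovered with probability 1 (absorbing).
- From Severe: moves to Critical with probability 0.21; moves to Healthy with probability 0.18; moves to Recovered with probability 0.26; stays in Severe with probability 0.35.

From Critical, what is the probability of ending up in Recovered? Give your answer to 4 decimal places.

Let h(s) be the probability of absorption at Recovered starting from transient state s. Then h(Recovered) = 1 and h(Healthy) = 0. By first-step analysis:
h(Critical) = 0.3·0 + 0.2·h(Critical) + 0.26·1 + 0.24·h(Severe)
h(Severe) = 0.18·0 + 0.21·h(Critical) + 0.26·1 + 0.35·h(Severe)
Solving: h(Critical) = 0.4928, h(Severe) = 0.5592.
Starting from Critical, the probability is 0.4928.

0.4928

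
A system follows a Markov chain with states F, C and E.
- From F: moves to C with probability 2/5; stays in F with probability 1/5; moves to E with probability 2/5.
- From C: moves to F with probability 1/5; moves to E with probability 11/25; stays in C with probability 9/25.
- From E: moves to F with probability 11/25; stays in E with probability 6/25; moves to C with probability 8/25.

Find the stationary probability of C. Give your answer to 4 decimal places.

0.3571

Let the stationary distribution be π with π = πP and π_1 + π_2 + π_3 = 1.
π_1 = 0.2·π_1 + 0.2·π_2 + 0.44·π_3
π_2 = 0.4·π_1 + 0.36·π_2 + 0.32·π_3
Solving with the normalization constraint gives π = (0.2857, 0.3571, 0.3571).
So the stationary probability of C is 0.3571.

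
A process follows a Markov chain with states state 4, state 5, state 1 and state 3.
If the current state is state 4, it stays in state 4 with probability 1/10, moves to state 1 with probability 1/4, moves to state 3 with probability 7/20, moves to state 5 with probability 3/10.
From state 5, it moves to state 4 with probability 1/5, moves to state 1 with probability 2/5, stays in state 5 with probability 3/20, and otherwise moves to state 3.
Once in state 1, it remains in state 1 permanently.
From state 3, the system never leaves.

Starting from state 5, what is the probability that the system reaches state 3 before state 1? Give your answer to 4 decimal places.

Let h(s) be the probability of absorption at state 3 starting from transient state s. Then h(state 3) = 1 and h(state 1) = 0. By first-step analysis:
h(state 4) = 0.1·h(state 4) + 0.3·h(state 5) + 0.25·0 + 0.35·1
h(state 5) = 0.2·h(state 4) + 0.15·h(state 5) + 0.4·0 + 0.25·1
Solving: h(state 4) = 0.5284, h(state 5) = 0.4184.
Starting from state 5, the probability is 0.4184.

0.4184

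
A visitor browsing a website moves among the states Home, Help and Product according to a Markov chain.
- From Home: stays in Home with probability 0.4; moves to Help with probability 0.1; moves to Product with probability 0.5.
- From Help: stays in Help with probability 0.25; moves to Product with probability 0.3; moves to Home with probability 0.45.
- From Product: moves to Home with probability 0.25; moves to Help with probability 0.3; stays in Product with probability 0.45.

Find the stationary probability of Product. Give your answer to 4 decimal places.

0.4343

Let the stationary distribution be π with π = πP and π_1 + π_2 + π_3 = 1.
π_1 = 0.4·π_1 + 0.45·π_2 + 0.25·π_3
π_2 = 0.1·π_1 + 0.25·π_2 + 0.3·π_3
Solving with the normalization constraint gives π = (0.3458, 0.2198, 0.4343).
So the stationary probability of Product is 0.4343.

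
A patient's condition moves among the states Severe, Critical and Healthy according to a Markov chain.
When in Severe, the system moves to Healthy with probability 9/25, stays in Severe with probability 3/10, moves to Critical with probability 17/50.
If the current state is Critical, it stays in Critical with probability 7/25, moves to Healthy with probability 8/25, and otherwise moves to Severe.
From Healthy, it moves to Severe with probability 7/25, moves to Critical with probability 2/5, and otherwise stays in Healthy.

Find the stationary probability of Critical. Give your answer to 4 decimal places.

Let the stationary distribution be π with π = πP and π_1 + π_2 + π_3 = 1.
π_1 = 0.3·π_1 + 0.4·π_2 + 0.28·π_3
π_2 = 0.34·π_1 + 0.28·π_2 + 0.4·π_3
Solving with the normalization constraint gives π = (0.3273, 0.3396, 0.3331).
So the stationary probability of Critical is 0.3396.

0.3396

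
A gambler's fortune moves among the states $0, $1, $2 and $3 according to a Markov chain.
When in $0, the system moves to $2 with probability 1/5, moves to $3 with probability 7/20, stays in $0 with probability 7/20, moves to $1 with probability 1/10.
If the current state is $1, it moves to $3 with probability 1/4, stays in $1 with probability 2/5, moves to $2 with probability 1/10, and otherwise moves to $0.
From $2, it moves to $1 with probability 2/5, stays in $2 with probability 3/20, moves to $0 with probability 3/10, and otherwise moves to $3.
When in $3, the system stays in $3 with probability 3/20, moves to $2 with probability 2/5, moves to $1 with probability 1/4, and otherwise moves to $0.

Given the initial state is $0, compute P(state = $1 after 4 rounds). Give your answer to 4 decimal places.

0.2819

Propagate the distribution vector 4 rounds from $0.
After 0 rounds: (1.0000, 0.0000, 0.0000, 0.0000)
After 1 round: (0.3500, 0.1000, 0.2000, 0.3500)
After 2 rounds: (0.2775, 0.2425, 0.2500, 0.2300)
After 3 rounds: (0.2788, 0.2823, 0.2093, 0.2298)
After 4 rounds: (0.2769, 0.2819, 0.2073, 0.2340)
P(in $1 after 4 rounds) = 0.2819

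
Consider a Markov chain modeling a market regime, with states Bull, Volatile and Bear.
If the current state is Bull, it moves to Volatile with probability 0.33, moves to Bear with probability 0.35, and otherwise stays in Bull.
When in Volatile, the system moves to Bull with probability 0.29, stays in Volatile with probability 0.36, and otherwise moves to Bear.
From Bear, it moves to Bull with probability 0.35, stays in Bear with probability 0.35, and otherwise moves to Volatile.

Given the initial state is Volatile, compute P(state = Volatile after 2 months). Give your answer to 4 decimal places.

0.3303

Sum over the intermediate state after 1 month:
P = P(Volatile→Bull)·P(Bull→Volatile) + P(Volatile→Volatile)·P(Volatile→Volatile) + P(Volatile→Bear)·P(Bear→Volatile)
  = 0.29×0.33 + 0.36×0.36 + 0.35×0.3
  = 0.0957 + 0.1296 + 0.1050 = 0.3303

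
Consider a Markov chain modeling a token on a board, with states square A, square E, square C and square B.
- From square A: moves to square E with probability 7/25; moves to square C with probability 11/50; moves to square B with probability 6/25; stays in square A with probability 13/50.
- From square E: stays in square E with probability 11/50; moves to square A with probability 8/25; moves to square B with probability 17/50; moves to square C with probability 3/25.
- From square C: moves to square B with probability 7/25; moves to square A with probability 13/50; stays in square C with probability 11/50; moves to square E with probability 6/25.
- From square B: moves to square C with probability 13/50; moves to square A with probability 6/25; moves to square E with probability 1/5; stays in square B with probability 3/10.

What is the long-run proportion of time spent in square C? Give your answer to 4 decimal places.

Let the stationary distribution be π with π = πP and π_1 + π_2 + π_3 + π_4 = 1.
π_1 = 0.26·π_1 + 0.32·π_2 + 0.26·π_3 + 0.24·π_4
π_2 = 0.28·π_1 + 0.22·π_2 + 0.24·π_3 + 0.2·π_4
π_3 = 0.22·π_1 + 0.12·π_2 + 0.22·π_3 + 0.26·π_4
Solving with the normalization constraint gives π = (0.2683, 0.2345, 0.2081, 0.2891).
So the stationary probability of square C is 0.2081.

0.2081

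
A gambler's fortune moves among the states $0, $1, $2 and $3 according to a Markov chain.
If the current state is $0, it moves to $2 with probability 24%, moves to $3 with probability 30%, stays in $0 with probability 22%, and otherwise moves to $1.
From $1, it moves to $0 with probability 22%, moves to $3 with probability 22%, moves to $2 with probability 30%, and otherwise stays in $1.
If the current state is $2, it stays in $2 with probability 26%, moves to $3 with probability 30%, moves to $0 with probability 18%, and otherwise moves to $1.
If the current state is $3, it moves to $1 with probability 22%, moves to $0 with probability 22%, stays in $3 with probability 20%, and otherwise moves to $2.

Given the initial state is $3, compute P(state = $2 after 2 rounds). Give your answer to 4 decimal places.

0.2844

Propagate the distribution vector 2 rounds from $3.
After 0 rounds: (0.0000, 0.0000, 0.0000, 1.0000)
After 1 round: (0.2200, 0.2200, 0.3600, 0.2000)
After 2 rounds: (0.2056, 0.2476, 0.2844, 0.2624)
P(in $2 after 2 rounds) = 0.2844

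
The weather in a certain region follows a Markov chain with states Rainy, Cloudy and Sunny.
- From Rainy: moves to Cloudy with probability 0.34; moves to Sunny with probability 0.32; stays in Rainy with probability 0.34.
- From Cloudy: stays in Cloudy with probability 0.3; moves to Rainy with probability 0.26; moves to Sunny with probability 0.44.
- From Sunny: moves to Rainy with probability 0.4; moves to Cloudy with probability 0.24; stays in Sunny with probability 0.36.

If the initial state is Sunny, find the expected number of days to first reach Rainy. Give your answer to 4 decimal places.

2.7453

Let t(s) be the expected number of days to first reach Rainy from state s, with t(Rainy) = 0. Conditioning on the first day:
t(Cloudy) = 1 + 0.3·t(Cloudy) + 0.44·t(Sunny)
t(Sunny) = 1 + 0.24·t(Cloudy) + 0.36·t(Sunny)
Solving: t(Cloudy) = 3.1542, t(Sunny) = 2.7453.
Expected days from Sunny to Rainy: 2.7453.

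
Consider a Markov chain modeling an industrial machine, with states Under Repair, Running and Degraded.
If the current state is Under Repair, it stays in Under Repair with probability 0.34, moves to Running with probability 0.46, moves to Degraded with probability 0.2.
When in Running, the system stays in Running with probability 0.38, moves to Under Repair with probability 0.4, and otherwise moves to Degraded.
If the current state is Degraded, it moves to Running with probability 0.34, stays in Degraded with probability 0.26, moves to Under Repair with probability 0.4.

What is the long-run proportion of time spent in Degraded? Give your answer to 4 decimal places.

0.2213

Let the stationary distribution be π with π = πP and π_1 + π_2 + π_3 = 1.
π_1 = 0.34·π_1 + 0.4·π_2 + 0.4·π_3
π_2 = 0.46·π_1 + 0.38·π_2 + 0.34·π_3
Solving with the normalization constraint gives π = (0.3774, 0.4013, 0.2213).
So the stationary probability of Degraded is 0.2213.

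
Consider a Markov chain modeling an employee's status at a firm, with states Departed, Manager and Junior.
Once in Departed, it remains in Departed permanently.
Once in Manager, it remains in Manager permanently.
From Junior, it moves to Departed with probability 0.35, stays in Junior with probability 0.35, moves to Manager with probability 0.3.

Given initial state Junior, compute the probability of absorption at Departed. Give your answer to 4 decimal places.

Let h(s) be the probability of absorption at Departed starting from transient state s. Then h(Departed) = 1 and h(Manager) = 0. By first-step analysis:
h(Junior) = 0.35·1 + 0.3·0 + 0.35·h(Junior)
Solving: h(Junior) = 0.5385.
Starting from Junior, the probability is 0.5385.

0.5385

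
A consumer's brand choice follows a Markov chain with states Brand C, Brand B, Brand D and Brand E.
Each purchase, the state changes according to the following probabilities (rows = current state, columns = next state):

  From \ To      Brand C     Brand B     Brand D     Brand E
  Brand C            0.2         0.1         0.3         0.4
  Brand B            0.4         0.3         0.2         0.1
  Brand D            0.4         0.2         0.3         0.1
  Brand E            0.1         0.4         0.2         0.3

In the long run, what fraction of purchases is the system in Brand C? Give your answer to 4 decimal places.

0.2762

Let the stationary distribution be π with π = πP and π_1 + π_2 + π_3 + π_4 = 1.
π_1 = 0.2·π_1 + 0.4·π_2 + 0.4·π_3 + 0.1·π_4
π_2 = 0.1·π_1 + 0.3·π_2 + 0.2·π_3 + 0.4·π_4
π_3 = 0.3·π_1 + 0.2·π_2 + 0.3·π_3 + 0.2·π_4
Solving with the normalization constraint gives π = (0.2762, 0.2423, 0.2529, 0.2286).
So the stationary probability of Brand C is 0.2762.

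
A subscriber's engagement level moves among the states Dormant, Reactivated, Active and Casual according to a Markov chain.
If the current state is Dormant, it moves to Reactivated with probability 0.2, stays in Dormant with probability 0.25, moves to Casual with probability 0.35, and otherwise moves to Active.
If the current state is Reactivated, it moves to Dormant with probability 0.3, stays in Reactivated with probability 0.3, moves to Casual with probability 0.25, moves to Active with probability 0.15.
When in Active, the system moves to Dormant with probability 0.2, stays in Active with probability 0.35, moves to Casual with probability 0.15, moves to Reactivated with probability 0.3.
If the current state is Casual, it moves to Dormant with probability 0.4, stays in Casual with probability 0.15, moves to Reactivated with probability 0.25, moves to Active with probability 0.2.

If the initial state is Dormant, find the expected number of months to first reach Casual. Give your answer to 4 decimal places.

3.5566

Let t(s) be the expected number of months to first reach Casual from state s, with t(Casual) = 0. Conditioning on the first month:
t(Dormant) = 1 + 0.25·t(Dormant) + 0.2·t(Reactivated) + 0.2·t(Active)
t(Reactivated) = 1 + 0.3·t(Dormant) + 0.3·t(Reactivated) + 0.15·t(Active)
t(Active) = 1 + 0.2·t(Dormant) + 0.3·t(Reactivated) + 0.35·t(Active)
Solving: t(Dormant) = 3.5566, t(Reactivated) = 3.9030, t(Active) = 4.4342.
Expected months from Dormant to Casual: 3.5566.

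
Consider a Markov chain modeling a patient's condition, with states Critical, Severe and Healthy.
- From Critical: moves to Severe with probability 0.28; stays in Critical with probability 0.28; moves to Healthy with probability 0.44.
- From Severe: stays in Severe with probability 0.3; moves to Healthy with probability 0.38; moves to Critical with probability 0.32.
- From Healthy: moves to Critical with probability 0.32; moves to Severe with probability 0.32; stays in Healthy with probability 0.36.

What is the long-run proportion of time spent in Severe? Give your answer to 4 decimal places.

Let the stationary distribution be π with π = πP and π_1 + π_2 + π_3 = 1.
π_1 = 0.28·π_1 + 0.32·π_2 + 0.32·π_3
π_2 = 0.28·π_1 + 0.3·π_2 + 0.32·π_3
Solving with the normalization constraint gives π = (0.3077, 0.3017, 0.3906).
So the stationary probability of Severe is 0.3017.

0.3017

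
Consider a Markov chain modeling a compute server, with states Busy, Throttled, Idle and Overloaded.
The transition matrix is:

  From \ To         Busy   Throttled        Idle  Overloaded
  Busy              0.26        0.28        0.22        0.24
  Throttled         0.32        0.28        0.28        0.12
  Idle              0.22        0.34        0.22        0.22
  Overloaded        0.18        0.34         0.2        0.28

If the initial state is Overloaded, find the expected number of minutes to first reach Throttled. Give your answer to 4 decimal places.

Let t(s) be the expected number of minutes to first reach Throttled from state s, with t(Throttled) = 0. Conditioning on the first minute:
t(Busy) = 1 + 0.26·t(Busy) + 0.22·t(Idle) + 0.24·t(Overloaded)
t(Idle) = 1 + 0.22·t(Busy) + 0.22·t(Idle) + 0.22·t(Overloaded)
t(Overloaded) = 1 + 0.18·t(Busy) + 0.2·t(Idle) + 0.28·t(Overloaded)
Solving: t(Busy) = 3.2506, t(Idle) = 3.0595, t(Overloaded) = 3.0514.
Expected minutes from Overloaded to Throttled: 3.0514.

3.0514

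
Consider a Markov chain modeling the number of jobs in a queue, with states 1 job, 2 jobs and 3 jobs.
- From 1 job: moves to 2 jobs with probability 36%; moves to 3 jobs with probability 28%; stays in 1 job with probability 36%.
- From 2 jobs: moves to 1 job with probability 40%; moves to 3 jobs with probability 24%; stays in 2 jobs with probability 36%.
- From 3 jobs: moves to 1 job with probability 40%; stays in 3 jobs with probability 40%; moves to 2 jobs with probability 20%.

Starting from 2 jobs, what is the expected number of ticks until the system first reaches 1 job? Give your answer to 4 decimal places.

Let t(s) be the expected number of ticks to first reach 1 job from state s, with t(1 job) = 0. Conditioning on the first tick:
t(2 jobs) = 1 + 0.36·t(2 jobs) + 0.24·t(3 jobs)
t(3 jobs) = 1 + 0.2·t(2 jobs) + 0.4·t(3 jobs)
Solving: t(2 jobs) = 2.5000, t(3 jobs) = 2.5000.
Expected ticks from 2 jobs to 1 job: 2.5000.

2.5000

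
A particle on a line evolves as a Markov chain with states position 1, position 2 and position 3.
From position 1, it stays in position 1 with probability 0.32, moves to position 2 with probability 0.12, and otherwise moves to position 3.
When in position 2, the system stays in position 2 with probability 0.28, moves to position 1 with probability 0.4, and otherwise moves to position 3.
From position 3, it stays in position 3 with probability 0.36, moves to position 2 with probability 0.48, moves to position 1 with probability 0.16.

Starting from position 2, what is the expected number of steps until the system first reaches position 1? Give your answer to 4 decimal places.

Let t(s) be the expected number of steps to first reach position 1 from state s, with t(position 1) = 0. Conditioning on the first step:
t(position 2) = 1 + 0.28·t(position 2) + 0.32·t(position 3)
t(position 3) = 1 + 0.48·t(position 2) + 0.36·t(position 3)
Solving: t(position 2) = 3.1250, t(position 3) = 3.9063.
Expected steps from position 2 to position 1: 3.1250.

3.1250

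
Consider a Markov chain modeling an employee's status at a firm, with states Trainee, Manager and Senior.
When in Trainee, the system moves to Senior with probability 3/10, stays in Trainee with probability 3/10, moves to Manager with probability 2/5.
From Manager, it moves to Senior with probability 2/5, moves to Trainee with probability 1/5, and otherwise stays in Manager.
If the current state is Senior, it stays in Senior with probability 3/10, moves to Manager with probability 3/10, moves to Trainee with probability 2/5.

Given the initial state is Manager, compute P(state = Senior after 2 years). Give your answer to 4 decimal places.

Sum over the intermediate state after 1 year:
P = P(Manager→Trainee)·P(Trainee→Senior) + P(Manager→Manager)·P(Manager→Senior) + P(Manager→Senior)·P(Senior→Senior)
  = 0.2×0.3 + 0.4×0.4 + 0.4×0.3
  = 0.0600 + 0.1600 + 0.1200 = 0.3400

0.3400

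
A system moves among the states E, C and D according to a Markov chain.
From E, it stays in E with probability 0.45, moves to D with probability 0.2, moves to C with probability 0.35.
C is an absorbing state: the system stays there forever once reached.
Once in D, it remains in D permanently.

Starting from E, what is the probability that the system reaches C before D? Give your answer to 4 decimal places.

Let h(s) be the probability of absorption at C starting from transient state s. Then h(C) = 1 and h(D) = 0. By first-step analysis:
h(E) = 0.45·h(E) + 0.35·1 + 0.2·0
Solving: h(E) = 0.6364.
Starting from E, the probability is 0.6364.

0.6364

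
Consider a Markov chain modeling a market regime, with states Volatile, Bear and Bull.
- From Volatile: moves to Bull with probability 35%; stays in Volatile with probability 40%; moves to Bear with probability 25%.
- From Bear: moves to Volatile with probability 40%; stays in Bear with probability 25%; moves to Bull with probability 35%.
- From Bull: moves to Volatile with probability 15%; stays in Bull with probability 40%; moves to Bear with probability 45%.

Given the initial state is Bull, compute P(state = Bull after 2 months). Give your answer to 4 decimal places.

0.3700

Sum over the intermediate state after 1 month:
P = P(Bull→Volatile)·P(Volatile→Bull) + P(Bull→Bear)·P(Bear→Bull) + P(Bull→Bull)·P(Bull→Bull)
  = 0.15×0.35 + 0.45×0.35 + 0.4×0.4
  = 0.0525 + 0.1575 + 0.1600 = 0.3700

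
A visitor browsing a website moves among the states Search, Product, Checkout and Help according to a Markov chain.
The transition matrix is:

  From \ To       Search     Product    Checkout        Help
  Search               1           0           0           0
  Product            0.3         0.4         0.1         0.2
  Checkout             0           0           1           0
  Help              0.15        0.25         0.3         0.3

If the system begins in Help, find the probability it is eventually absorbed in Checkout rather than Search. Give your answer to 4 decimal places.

Let h(s) be the probability of absorption at Checkout starting from transient state s. Then h(Checkout) = 1 and h(Search) = 0. By first-step analysis:
h(Product) = 0.3·0 + 0.4·h(Product) + 0.1·1 + 0.2·h(Help)
h(Help) = 0.15·0 + 0.25·h(Product) + 0.3·1 + 0.3·h(Help)
Solving: h(Product) = 0.3514, h(Help) = 0.5541.
Starting from Help, the probability is 0.5541.

0.5541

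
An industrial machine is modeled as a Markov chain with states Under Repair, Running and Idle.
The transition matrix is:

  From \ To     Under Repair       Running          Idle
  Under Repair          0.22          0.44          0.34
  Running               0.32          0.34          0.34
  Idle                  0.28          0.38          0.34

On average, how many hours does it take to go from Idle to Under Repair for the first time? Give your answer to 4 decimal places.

3.3943

Let t(s) be the expected number of hours to first reach Under Repair from state s, with t(Under Repair) = 0. Conditioning on the first hour:
t(Running) = 1 + 0.34·t(Running) + 0.34·t(Idle)
t(Idle) = 1 + 0.38·t(Running) + 0.34·t(Idle)
Solving: t(Running) = 3.2637, t(Idle) = 3.3943.
Expected hours from Idle to Under Repair: 3.3943.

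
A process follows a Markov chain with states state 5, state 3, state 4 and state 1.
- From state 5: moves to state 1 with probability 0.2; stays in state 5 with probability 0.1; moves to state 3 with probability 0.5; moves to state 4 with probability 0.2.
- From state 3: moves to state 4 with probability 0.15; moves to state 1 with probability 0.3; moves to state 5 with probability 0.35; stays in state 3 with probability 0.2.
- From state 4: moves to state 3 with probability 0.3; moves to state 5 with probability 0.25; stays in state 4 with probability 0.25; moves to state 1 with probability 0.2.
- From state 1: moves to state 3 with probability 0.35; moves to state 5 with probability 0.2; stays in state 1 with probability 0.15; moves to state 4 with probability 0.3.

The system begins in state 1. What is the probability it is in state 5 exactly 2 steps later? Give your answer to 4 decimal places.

0.2475

Propagate the distribution vector 2 steps from state 1.
After 0 steps: (0.0000, 0.0000, 0.0000, 1.0000)
After 1 step: (0.2000, 0.3500, 0.3000, 0.1500)
After 2 steps: (0.2475, 0.3125, 0.2125, 0.2275)
P(in state 5 after 2 steps) = 0.2475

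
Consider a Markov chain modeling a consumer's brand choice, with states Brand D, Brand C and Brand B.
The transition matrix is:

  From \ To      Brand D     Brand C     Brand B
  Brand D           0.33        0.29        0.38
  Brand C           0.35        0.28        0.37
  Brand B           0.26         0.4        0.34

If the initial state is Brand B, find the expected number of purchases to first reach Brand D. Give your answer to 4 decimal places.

Let t(s) be the expected number of purchases to first reach Brand D from state s, with t(Brand D) = 0. Conditioning on the first purchase:
t(Brand C) = 1 + 0.28·t(Brand C) + 0.37·t(Brand B)
t(Brand B) = 1 + 0.4·t(Brand C) + 0.34·t(Brand B)
Solving: t(Brand C) = 3.1479, t(Brand B) = 3.4230.
Expected purchases from Brand B to Brand D: 3.4230.

3.4230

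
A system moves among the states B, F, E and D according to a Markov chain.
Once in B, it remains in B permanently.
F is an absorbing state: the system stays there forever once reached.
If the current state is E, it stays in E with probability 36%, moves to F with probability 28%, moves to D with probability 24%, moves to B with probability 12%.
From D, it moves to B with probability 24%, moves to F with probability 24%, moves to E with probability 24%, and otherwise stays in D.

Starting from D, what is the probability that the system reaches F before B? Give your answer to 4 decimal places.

Let h(s) be the probability of absorption at F starting from transient state s. Then h(F) = 1 and h(B) = 0. By first-step analysis:
h(E) = 0.12·0 + 0.28·1 + 0.36·h(E) + 0.24·h(D)
h(D) = 0.24·0 + 0.24·1 + 0.24·h(E) + 0.28·h(D)
Solving: h(E) = 0.6429, h(D) = 0.5476.
Starting from D, the probability is 0.5476.

0.5476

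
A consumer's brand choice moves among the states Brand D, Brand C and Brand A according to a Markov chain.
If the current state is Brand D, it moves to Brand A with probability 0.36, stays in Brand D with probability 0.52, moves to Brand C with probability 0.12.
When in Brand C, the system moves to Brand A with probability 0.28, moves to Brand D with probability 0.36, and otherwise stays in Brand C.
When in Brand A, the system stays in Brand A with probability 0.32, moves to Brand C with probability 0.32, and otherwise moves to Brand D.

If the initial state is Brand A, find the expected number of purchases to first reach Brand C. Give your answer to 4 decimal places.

4.2683

Let t(s) be the expected number of purchases to first reach Brand C from state s, with t(Brand C) = 0. Conditioning on the first purchase:
t(Brand D) = 1 + 0.52·t(Brand D) + 0.36·t(Brand A)
t(Brand A) = 1 + 0.36·t(Brand D) + 0.32·t(Brand A)
Solving: t(Brand D) = 5.2846, t(Brand A) = 4.2683.
Expected purchases from Brand A to Brand C: 4.2683.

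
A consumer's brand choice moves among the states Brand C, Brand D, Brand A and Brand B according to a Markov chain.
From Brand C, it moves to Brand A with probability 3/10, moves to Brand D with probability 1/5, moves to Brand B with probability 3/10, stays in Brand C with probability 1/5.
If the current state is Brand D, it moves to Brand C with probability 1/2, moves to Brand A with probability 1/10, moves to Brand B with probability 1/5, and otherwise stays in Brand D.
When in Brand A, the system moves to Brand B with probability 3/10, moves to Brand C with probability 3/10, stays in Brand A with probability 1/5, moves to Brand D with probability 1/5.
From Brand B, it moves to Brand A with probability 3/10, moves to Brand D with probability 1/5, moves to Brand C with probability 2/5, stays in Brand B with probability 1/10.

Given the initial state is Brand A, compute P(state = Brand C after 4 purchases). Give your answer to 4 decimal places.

Propagate the distribution vector 4 purchases from Brand A.
After 0 purchases: (0.0000, 0.0000, 1.0000, 0.0000)
After 1 purchase: (0.3000, 0.2000, 0.2000, 0.3000)
After 2 purchases: (0.3400, 0.2000, 0.2400, 0.2200)
After 3 purchases: (0.3280, 0.2000, 0.2360, 0.2360)
After 4 purchases: (0.3308, 0.2000, 0.2364, 0.2328)
P(in Brand C after 4 purchases) = 0.3308

0.3308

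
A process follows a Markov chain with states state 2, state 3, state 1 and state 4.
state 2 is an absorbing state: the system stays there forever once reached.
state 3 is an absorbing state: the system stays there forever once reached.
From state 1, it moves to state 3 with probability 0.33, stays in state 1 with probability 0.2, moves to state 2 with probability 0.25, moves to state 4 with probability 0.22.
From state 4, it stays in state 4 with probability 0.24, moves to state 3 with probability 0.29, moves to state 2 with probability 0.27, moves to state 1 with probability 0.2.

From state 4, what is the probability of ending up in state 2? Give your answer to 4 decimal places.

Let h(s) be the probability of absorption at state 2 starting from transient state s. Then h(state 2) = 1 and h(state 3) = 0. By first-step analysis:
h(state 1) = 0.25·1 + 0.33·0 + 0.2·h(state 1) + 0.22·h(state 4)
h(state 4) = 0.27·1 + 0.29·0 + 0.2·h(state 1) + 0.24·h(state 4)
Solving: h(state 1) = 0.4422, h(state 4) = 0.4716.
Starting from state 4, the probability is 0.4716.

0.4716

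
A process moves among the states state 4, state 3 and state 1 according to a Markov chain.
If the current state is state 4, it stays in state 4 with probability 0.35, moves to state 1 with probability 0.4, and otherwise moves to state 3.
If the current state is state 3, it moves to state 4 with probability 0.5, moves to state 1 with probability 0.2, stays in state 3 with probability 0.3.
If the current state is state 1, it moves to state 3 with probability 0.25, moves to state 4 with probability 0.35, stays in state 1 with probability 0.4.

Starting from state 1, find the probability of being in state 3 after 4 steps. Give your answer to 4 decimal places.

0.2632

Propagate the distribution vector 4 steps from state 1.
After 0 steps: (0.0000, 0.0000, 1.0000)
After 1 step: (0.3500, 0.2500, 0.4000)
After 2 steps: (0.3875, 0.2625, 0.3500)
After 3 steps: (0.3894, 0.2631, 0.3475)
After 4 steps: (0.3895, 0.2632, 0.3474)
P(in state 3 after 4 steps) = 0.2632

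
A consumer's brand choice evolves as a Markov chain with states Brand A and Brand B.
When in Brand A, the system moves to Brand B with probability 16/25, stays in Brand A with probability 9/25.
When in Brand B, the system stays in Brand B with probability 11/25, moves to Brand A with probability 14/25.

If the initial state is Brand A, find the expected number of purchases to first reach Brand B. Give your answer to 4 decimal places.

Let t(s) be the expected number of purchases to first reach Brand B from state s, with t(Brand B) = 0. Conditioning on the first purchase:
t(Brand A) = 1 + 0.36·t(Brand A)
Solving: t(Brand A) = 1.5625.
Expected purchases from Brand A to Brand B: 1.5625.

1.5625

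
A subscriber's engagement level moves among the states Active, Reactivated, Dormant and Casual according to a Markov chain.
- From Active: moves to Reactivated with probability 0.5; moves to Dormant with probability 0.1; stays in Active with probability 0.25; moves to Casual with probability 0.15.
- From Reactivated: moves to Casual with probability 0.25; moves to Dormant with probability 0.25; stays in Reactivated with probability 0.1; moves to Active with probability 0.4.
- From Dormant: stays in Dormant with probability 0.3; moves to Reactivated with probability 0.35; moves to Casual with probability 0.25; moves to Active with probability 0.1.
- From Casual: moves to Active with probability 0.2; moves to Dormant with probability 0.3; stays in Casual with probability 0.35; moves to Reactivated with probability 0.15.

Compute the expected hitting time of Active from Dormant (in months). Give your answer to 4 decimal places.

Let t(s) be the expected number of months to first reach Active from state s, with t(Active) = 0. Conditioning on the first month:
t(Reactivated) = 1 + 0.1·t(Reactivated) + 0.25·t(Dormant) + 0.25·t(Casual)
t(Dormant) = 1 + 0.35·t(Reactivated) + 0.3·t(Dormant) + 0.25·t(Casual)
t(Casual) = 1 + 0.15·t(Reactivated) + 0.3·t(Dormant) + 0.35·t(Casual)
Solving: t(Reactivated) = 3.8298, t(Dormant) = 5.0392, t(Casual) = 4.7480.
Expected months from Dormant to Active: 5.0392.

5.0392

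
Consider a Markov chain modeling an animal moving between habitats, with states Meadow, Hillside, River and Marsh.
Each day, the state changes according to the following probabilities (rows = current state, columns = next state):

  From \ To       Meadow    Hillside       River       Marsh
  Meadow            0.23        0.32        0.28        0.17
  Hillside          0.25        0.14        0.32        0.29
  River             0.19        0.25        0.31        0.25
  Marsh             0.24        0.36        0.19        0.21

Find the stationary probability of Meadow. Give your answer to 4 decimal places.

0.2265

Let the stationary distribution be π with π = πP and π_1 + π_2 + π_3 + π_4 = 1.
π_1 = 0.23·π_1 + 0.25·π_2 + 0.19·π_3 + 0.24·π_4
π_2 = 0.32·π_1 + 0.14·π_2 + 0.25·π_3 + 0.36·π_4
π_3 = 0.28·π_1 + 0.32·π_2 + 0.31·π_3 + 0.19·π_4
Solving with the normalization constraint gives π = (0.2265, 0.2626, 0.2779, 0.2331).
So the stationary probability of Meadow is 0.2265.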